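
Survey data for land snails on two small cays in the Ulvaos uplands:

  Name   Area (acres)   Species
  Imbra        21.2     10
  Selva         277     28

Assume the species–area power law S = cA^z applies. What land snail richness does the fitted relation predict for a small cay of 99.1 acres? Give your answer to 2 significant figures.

z = ln(28/10) / ln(277/21.2) = 1.0296 / 2.5700 = 0.4006
c = 10 / 21.2^0.4006 = 10 / 3.399 = 2.942
S₃ = 2.942 × 99.1^0.4006 = 2.942 × 6.305 ≈ 18.55

19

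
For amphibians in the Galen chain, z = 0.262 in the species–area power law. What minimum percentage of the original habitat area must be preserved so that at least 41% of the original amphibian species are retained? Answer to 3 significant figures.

Need (A_new/A_old)^0.262 = 0.41, so A_new/A_old = 0.41^(1/0.262) = 0.41^3.817
ln(A_new/A_old) = ln 0.41 / 0.262 = -0.8916 / 0.262 = -3.4030
A_new/A_old = e^-3.4030 ≈ 0.03327

3.33%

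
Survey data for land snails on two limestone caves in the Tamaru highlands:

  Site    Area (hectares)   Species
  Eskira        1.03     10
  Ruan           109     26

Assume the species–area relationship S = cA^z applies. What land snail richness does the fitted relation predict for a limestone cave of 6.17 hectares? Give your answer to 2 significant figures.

14

z = ln(26/10) / ln(109/1.03) = 0.9555 / 4.6618 = 0.2050
c = 10 / 1.03^0.2050 = 10 / 1.006 = 9.94
S₃ = 9.94 × 6.17^0.2050 = 9.94 × 1.452 ≈ 14.43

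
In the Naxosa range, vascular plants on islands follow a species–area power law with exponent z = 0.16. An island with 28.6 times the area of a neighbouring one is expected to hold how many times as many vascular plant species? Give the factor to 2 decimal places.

S₂/S₁ = (A₂/A₁)^z = 28.6^0.16
ln(S₂/S₁) = 0.16 × ln 28.6 = 0.16 × 3.3534 = 0.5365
S₂/S₁ = e^0.5365 ≈ 1.71

1.71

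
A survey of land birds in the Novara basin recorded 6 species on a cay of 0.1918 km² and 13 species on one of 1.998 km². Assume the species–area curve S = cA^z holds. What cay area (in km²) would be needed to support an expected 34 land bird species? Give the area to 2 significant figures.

37 km²

z = ln(13/6) / ln(1.998/0.1918) = 0.7732 / 2.3434 = 0.3299
c = 6 / 0.1918^0.3299 = 6 / 0.5799 = 10.35
A = (34/10.35)^(1/0.3299) ⇒ ln A = ln(3.286)/0.3299 = 3.6061
A = e^3.6061 ≈ 36.82 km²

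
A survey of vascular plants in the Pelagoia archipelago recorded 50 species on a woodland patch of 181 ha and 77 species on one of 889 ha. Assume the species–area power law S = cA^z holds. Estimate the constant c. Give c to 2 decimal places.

z = ln(S₂/S₁) / ln(A₂/A₁) = ln(77/50) / ln(889/181) = 0.4318 / 1.5916 = 0.2713
c = S₁ / A₁^z = 50 / 181^0.2713 = 50 / 4.097 = 12.2

12.20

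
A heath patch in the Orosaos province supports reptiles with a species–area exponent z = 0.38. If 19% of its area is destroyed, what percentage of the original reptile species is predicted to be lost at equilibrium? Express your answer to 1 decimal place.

S_new/S_old = (A_new/A_old)^z = 0.81^0.38
= exp(0.38 × ln 0.81) = exp(0.38 × -0.2107) = exp(-0.0801) ≈ 0.923
Fraction lost = 1 − 0.923 = 0.07695

7.7%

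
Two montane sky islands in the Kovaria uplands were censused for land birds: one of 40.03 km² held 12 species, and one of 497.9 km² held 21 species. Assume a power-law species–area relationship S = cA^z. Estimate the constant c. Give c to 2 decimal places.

5.29

z = ln(S₂/S₁) / ln(A₂/A₁) = ln(21/12) / ln(497.9/40.03) = 0.5596 / 2.5208 = 0.2220
c = S₁ / A₁^z = 12 / 40.03^0.2220 = 12 / 2.268 = 5.29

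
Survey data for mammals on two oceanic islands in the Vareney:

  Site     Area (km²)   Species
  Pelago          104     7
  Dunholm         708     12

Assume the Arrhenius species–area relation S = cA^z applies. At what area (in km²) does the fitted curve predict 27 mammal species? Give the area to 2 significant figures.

13000 km²

z = ln(12/7) / ln(708/104) = 0.5390 / 1.9181 = 0.2810
c = 7 / 104^0.2810 = 7 / 3.688 = 1.898
A = (27/1.898)^(1/0.2810) ⇒ ln A = ln(14.23)/0.2810 = 9.4482
A = e^9.4482 ≈ 12685 km²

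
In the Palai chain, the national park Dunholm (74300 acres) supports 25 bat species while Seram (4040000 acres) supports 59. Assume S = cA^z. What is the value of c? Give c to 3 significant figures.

z = ln(S₂/S₁) / ln(A₂/A₁) = ln(59/25) / ln(4040000/74300) = 0.8587 / 3.9959 = 0.2149
c = S₁ / A₁^z = 25 / 74300^0.2149 = 25 / 11.14 = 2.245

2.25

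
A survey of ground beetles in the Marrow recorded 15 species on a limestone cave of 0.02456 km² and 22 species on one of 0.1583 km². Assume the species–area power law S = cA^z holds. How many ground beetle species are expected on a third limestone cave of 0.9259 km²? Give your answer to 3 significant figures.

31.6

z = ln(22/15) / ln(0.1583/0.02456) = 0.3830 / 1.8634 = 0.2055
c = 15 / 0.02456^0.2055 = 15 / 0.4668 = 32.13
S₃ = 32.13 × 0.9259^0.2055 = 32.13 × 0.9843 ≈ 31.63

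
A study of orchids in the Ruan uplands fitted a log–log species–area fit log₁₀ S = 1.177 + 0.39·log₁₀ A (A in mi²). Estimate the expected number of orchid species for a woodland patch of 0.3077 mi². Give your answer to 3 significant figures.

9.49

S = 15.03 × 0.3077^0.39
ln S = ln 15.03 + 0.39 × ln 0.3077 = 2.7101 + 0.39 × -1.1786 = 2.2505
S = e^2.2505 ≈ 9.492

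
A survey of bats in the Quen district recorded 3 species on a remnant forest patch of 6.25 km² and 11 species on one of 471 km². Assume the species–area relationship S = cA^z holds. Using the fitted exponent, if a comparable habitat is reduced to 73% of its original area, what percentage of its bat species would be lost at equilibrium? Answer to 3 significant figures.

z = ln(11/3) / ln(471/6.25) = 1.2993 / 4.3223 = 0.3006
S_new/S_old = (A_new/A_old)^z = 0.73^0.3006 = exp(0.3006 × -0.3147) = 0.9097
Fraction lost = 1 − 0.9097 = 0.09027

9.03%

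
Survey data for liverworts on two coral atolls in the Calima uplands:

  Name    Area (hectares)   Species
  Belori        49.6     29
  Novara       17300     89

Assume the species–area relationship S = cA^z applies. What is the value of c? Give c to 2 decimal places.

13.73

z = ln(S₂/S₁) / ln(A₂/A₁) = ln(89/29) / ln(17300/49.6) = 1.1213 / 5.8545 = 0.1915
c = S₁ / A₁^z = 29 / 49.6^0.1915 = 29 / 2.112 = 13.73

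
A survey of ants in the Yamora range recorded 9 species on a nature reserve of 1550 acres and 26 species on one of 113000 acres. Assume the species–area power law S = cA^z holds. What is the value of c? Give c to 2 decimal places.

z = ln(S₂/S₁) / ln(A₂/A₁) = ln(26/9) / ln(113000/1550) = 1.0609 / 4.2891 = 0.2473
c = S₁ / A₁^z = 9 / 1550^0.2473 = 9 / 6.153 = 1.463

1.46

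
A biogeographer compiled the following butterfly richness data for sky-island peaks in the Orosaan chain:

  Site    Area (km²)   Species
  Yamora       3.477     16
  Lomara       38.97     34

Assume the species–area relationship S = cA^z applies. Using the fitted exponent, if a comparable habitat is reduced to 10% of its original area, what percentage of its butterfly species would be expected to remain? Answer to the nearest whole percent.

z = ln(34/16) / ln(38.97/3.477) = 0.7538 / 2.4166 = 0.3119
S_new/S_old = (A_new/A_old)^z = 0.1^0.3119 = exp(0.3119 × -2.3026) = 0.4876

49%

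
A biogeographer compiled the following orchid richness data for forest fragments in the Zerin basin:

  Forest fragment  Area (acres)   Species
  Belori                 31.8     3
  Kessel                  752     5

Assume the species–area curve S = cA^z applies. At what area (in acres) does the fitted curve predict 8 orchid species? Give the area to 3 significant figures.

13800 acres

z = ln(5/3) / ln(752/31.8) = 0.5108 / 3.1633 = 0.1615
c = 3 / 31.8^0.1615 = 3 / 1.748 = 1.716
A = (8/1.716)^(1/0.1615) ⇒ ln A = ln(4.662)/0.1615 = 9.5332
A = e^9.5332 ≈ 13811 acres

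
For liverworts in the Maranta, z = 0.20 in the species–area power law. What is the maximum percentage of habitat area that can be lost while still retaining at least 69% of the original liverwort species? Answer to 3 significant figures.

Need (A_new/A_old)^0.2 = 0.69, so A_new/A_old = 0.69^(1/0.2) = 0.69^5
ln(A_new/A_old) = ln 0.69 / 0.2 = -0.3711 / 0.2 = -1.8553
A_new/A_old = e^-1.8553 ≈ 0.1564
Fraction that can be lost = 1 − 0.1564 = 0.8436

84.4%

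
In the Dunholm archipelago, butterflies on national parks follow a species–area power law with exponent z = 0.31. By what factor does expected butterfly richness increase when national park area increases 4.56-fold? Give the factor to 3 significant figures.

1.60

S₂/S₁ = (A₂/A₁)^z = 4.56^0.31
ln(S₂/S₁) = 0.31 × ln 4.56 = 0.31 × 1.5173 = 0.4704
S₂/S₁ = e^0.4704 ≈ 1.601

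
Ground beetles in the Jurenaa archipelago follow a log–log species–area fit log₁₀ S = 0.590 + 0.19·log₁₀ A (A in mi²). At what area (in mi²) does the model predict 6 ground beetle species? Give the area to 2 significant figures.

6 = 3.89 × A^0.19  ⇒  A^0.19 = 6/3.89 = 1.542
ln A = ln(1.542) / 0.19 = 0.4332 / 0.19 = 2.2802
A = e^2.2802 ≈ 9.778 mi²

9.8 mi²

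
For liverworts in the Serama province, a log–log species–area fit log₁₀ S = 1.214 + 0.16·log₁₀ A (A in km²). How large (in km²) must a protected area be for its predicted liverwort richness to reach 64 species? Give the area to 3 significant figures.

5020 km²

64 = 16.37 × A^0.16  ⇒  A^0.16 = 64/16.37 = 3.91
ln A = ln(3.91) / 0.16 = 1.3635 / 0.16 = 8.5222
A = e^8.5222 ≈ 5025 km²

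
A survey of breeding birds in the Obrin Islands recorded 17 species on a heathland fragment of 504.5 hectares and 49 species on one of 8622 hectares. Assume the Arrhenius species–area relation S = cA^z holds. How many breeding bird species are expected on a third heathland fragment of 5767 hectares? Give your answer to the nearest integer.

42

z = ln(49/17) / ln(8622/504.5) = 1.0586 / 2.8385 = 0.3729
c = 17 / 504.5^0.3729 = 17 / 10.19 = 1.669
S₃ = 1.669 × 5767^0.3729 = 1.669 × 25.27 ≈ 42.18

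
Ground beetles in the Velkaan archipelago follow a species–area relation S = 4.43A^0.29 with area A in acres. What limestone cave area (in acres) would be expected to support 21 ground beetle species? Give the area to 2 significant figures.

21 = 4.43 × A^0.29  ⇒  A^0.29 = 21/4.43 = 4.74
ln A = ln(4.74) / 0.29 = 1.5561 / 0.29 = 5.3659
A = e^5.3659 ≈ 214 acres

210 acres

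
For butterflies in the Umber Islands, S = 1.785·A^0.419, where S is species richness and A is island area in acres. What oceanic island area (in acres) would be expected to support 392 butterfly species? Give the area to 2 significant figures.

390000 acres

392 = 1.785 × A^0.419  ⇒  A^0.419 = 392/1.785 = 219.6
ln A = ln(219.6) / 0.419 = 5.3918 / 0.419 = 12.8684
A = e^12.8684 ≈ 387845 acres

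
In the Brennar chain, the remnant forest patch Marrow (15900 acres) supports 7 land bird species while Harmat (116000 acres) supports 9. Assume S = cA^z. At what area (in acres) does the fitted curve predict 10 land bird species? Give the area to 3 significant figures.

267000 acres

z = ln(9/7) / ln(116000/15900) = 0.2513 / 1.9873 = 0.1265
c = 7 / 15900^0.1265 = 7 / 3.399 = 2.06
A = (10/2.06)^(1/0.1265) ⇒ ln A = ln(4.855)/0.1265 = 12.4945
A = e^12.4945 ≈ 266861 acres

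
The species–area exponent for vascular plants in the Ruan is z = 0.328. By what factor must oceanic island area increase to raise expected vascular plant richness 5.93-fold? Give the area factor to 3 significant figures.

227

(A₂/A₁)^0.328 = 5.93, so A₂/A₁ = 5.93^(1/0.328) = 5.93^3.049
ln(A₂/A₁) = ln 5.93 / 0.328 = 1.7800 / 0.328 = 5.4269
A₂/A₁ = e^5.4269 ≈ 227.4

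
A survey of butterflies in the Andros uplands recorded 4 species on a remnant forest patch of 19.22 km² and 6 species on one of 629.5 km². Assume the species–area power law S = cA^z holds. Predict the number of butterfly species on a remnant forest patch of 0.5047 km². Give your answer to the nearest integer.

z = ln(6/4) / ln(629.5/19.22) = 0.4055 / 3.4890 = 0.1162
c = 4 / 19.22^0.1162 = 4 / 1.41 = 2.837
S₃ = 2.837 × 0.5047^0.1162 = 2.837 × 0.9236 ≈ 2.62

3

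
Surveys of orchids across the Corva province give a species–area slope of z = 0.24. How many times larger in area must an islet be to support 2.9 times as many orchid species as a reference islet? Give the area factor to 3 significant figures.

(A₂/A₁)^0.24 = 2.9, so A₂/A₁ = 2.9^(1/0.24) = 2.9^4.167
ln(A₂/A₁) = ln 2.9 / 0.24 = 1.0647 / 0.24 = 4.4363
A₂/A₁ = e^4.4363 ≈ 84.46

84.5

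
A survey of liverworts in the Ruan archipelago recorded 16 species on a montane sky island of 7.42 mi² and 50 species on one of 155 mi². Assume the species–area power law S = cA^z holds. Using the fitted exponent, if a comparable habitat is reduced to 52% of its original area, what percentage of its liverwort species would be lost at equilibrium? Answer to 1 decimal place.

z = ln(50/16) / ln(155/7.42) = 1.1394 / 3.0392 = 0.3749
S_new/S_old = (A_new/A_old)^z = 0.52^0.3749 = exp(0.3749 × -0.6539) = 0.7826
Fraction lost = 1 − 0.7826 = 0.2174

21.7%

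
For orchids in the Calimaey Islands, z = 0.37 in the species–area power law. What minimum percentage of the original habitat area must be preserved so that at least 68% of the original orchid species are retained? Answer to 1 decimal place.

Need (A_new/A_old)^0.37 = 0.68, so A_new/A_old = 0.68^(1/0.37) = 0.68^2.703
ln(A_new/A_old) = ln 0.68 / 0.37 = -0.3857 / 0.37 = -1.0423
A_new/A_old = e^-1.0423 ≈ 0.3526

35.3%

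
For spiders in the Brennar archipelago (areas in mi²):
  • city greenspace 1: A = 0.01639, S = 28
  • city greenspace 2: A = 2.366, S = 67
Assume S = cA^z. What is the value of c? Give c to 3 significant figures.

57.6

z = ln(S₂/S₁) / ln(A₂/A₁) = ln(67/28) / ln(2.366/0.01639) = 0.8725 / 4.9723 = 0.1755
c = S₁ / A₁^z = 28 / 0.01639^0.1755 = 28 / 0.4861 = 57.6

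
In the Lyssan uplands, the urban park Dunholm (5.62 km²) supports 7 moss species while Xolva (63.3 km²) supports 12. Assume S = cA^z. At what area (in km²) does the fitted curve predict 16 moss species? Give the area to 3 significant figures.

231 km²

z = ln(12/7) / ln(63.3/5.62) = 0.5390 / 2.4216 = 0.2226
c = 7 / 5.62^0.2226 = 7 / 1.469 = 4.767
A = (16/4.767)^(1/0.2226) ⇒ ln A = ln(3.357)/0.2226 = 5.4404
A = e^5.4404 ≈ 230.5 km²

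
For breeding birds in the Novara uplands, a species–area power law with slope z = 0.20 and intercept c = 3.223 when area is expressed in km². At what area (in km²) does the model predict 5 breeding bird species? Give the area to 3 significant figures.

5 = 3.223 × A^0.2  ⇒  A^0.2 = 5/3.223 = 1.551
ln A = ln(1.551) / 0.2 = 0.4391 / 0.2 = 2.1956
A = e^2.1956 ≈ 8.986 km²

8.99 km²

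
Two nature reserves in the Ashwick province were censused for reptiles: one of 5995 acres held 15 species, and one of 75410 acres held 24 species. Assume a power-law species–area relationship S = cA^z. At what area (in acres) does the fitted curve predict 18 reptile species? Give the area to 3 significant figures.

z = ln(24/15) / ln(75410/5995) = 0.4700 / 2.5320 = 0.1856
c = 15 / 5995^0.1856 = 15 / 5.026 = 2.984
A = (18/2.984)^(1/0.1856) ⇒ ln A = ln(6.032)/0.1856 = 9.6809
A = e^9.6809 ≈ 16009 acres

16000 acres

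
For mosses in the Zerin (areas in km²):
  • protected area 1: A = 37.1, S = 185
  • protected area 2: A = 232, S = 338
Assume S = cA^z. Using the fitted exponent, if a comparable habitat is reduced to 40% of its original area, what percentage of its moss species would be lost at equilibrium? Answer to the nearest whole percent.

26%

z = ln(338/185) / ln(232/37.1) = 0.6027 / 1.8331 = 0.3288
S_new/S_old = (A_new/A_old)^z = 0.4^0.3288 = exp(0.3288 × -0.9163) = 0.7399
Fraction lost = 1 − 0.7399 = 0.2601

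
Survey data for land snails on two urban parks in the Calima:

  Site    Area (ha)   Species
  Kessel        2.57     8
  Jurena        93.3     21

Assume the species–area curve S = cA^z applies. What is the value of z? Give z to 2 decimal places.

Taking logs: ln S = ln c + z ln A, so z = (ln S₂ − ln S₁)/(ln A₂ − ln A₁).
z = ln(21/8) / ln(93.3/2.57) = ln(2.625) / ln(36.3) = 0.9651 / 3.5919 = 0.2687

0.27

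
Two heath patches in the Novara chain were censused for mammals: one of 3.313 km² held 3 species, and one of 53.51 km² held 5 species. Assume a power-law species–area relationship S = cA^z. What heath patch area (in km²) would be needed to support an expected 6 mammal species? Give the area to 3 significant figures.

144 km²

z = ln(5/3) / ln(53.51/3.313) = 0.5108 / 2.7820 = 0.1836
c = 3 / 3.313^0.1836 = 3 / 1.246 = 2.408
A = (6/2.408)^(1/0.1836) ⇒ ln A = ln(2.492)/0.1836 = 4.9728
A = e^4.9728 ≈ 144.4 km²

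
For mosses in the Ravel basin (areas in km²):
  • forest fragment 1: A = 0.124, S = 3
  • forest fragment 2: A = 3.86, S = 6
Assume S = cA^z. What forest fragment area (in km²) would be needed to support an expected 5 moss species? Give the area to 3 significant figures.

1.56 km²

z = ln(6/3) / ln(3.86/0.124) = 0.6931 / 3.4381 = 0.2016
c = 3 / 0.124^0.2016 = 3 / 0.6565 = 4.57
A = (5/4.57)^(1/0.2016) ⇒ ln A = ln(1.094)/0.2016 = 0.4463
A = e^0.4463 ≈ 1.563 km²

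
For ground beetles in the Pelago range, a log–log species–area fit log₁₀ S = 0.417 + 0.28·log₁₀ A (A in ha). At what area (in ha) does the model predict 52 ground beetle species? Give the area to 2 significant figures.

44000 ha

52 = 2.612 × A^0.28  ⇒  A^0.28 = 52/2.612 = 19.91
ln A = ln(19.91) / 0.28 = 2.9911 / 0.28 = 10.6824
A = e^10.6824 ≈ 43581 ha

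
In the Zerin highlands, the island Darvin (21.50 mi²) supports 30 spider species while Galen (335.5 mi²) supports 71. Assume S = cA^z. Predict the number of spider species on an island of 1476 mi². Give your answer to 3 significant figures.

z = ln(71/30) / ln(335.5/21.5) = 0.8615 / 2.7476 = 0.3135
c = 30 / 21.5^0.3135 = 30 / 2.617 = 11.46
S₃ = 11.46 × 1476^0.3135 = 11.46 × 9.855 ≈ 113

113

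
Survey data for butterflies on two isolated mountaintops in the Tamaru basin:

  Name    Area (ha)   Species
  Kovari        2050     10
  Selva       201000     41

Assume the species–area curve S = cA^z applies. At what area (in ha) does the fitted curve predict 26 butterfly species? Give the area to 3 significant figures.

z = ln(41/10) / ln(201000/2050) = 1.4110 / 4.5855 = 0.3077
c = 10 / 2050^0.3077 = 10 / 10.45 = 0.9571
A = (26/0.9571)^(1/0.3077) ⇒ ln A = ln(27.17)/0.3077 = 10.7308
A = e^10.7308 ≈ 45745 ha

45700 ha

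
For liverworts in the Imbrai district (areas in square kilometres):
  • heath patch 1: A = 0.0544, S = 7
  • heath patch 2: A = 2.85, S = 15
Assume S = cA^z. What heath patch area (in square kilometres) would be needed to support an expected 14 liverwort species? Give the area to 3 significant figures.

1.99 square kilometres

z = ln(15/7) / ln(2.85/0.0544) = 0.7621 / 3.9587 = 0.1925
c = 7 / 0.0544^0.1925 = 7 / 0.5709 = 12.26
A = (14/12.26)^(1/0.1925) ⇒ ln A = ln(1.142)/0.1925 = 0.6890
A = e^0.6890 ≈ 1.992 square kilometres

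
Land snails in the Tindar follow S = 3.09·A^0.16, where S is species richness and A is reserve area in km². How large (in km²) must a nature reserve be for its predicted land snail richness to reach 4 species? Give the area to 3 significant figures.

5.02 km²

4 = 3.09 × A^0.16  ⇒  A^0.16 = 4/3.09 = 1.294
ln A = ln(1.294) / 0.16 = 0.2581 / 0.16 = 1.6133
A = e^1.6133 ≈ 5.019 km²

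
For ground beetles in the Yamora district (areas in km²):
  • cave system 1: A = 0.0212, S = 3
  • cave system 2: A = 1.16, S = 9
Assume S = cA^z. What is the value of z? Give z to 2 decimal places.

0.27

Taking logs: ln S = ln c + z ln A, so z = (ln S₂ − ln S₁)/(ln A₂ − ln A₁).
z = ln(9/3) / ln(1.16/0.0212) = ln(3) / ln(54.72) = 1.0986 / 4.0022 = 0.2745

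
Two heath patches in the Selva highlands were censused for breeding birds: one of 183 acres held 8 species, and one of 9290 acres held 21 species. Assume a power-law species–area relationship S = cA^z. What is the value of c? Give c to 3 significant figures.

z = ln(S₂/S₁) / ln(A₂/A₁) = ln(21/8) / ln(9290/183) = 0.9651 / 3.9272 = 0.2457
c = S₁ / A₁^z = 8 / 183^0.2457 = 8 / 3.597 = 2.224

2.22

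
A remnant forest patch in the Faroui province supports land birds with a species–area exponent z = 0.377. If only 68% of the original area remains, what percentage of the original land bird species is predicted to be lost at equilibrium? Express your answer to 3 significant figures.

S_new/S_old = (A_new/A_old)^z = 0.68^0.377
= exp(0.377 × ln 0.68) = exp(0.377 × -0.3857) = exp(-0.1454) ≈ 0.8647
Fraction lost = 1 − 0.8647 = 0.1353

13.5%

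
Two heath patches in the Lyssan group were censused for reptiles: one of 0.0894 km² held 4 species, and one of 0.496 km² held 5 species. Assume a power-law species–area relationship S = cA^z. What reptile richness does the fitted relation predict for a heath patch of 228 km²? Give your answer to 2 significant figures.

11

z = ln(5/4) / ln(0.496/0.0894) = 0.2231 / 1.7135 = 0.1302
c = 4 / 0.0894^0.1302 = 4 / 0.7302 = 5.478
S₃ = 5.478 × 228^0.1302 = 5.478 × 2.028 ≈ 11.11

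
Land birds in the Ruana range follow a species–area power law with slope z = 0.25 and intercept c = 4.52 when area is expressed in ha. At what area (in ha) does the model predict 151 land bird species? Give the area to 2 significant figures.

1200000 ha

151 = 4.52 × A^0.25  ⇒  A^0.25 = 151/4.52 = 33.41
ln A = ln(33.41) / 0.25 = 3.5088 / 0.25 = 14.0351
A = e^14.0351 ≈ 1245530 ha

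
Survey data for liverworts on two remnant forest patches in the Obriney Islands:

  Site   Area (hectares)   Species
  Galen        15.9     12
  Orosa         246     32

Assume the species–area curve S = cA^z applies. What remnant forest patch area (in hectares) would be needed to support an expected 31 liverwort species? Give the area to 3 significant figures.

z = ln(32/12) / ln(246/15.9) = 0.9808 / 2.7390 = 0.3581
c = 12 / 15.9^0.3581 = 12 / 2.693 = 4.456
A = (31/4.456)^(1/0.3581) ⇒ ln A = ln(6.957)/0.3581 = 5.4167
A = e^5.4167 ≈ 225.1 hectares

225 hectares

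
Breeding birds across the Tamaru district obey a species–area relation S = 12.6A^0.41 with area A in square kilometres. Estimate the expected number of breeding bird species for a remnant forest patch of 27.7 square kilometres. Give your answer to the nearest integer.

S = 12.6 × 27.7^0.41
ln S = ln 12.6 + 0.41 × ln 27.7 = 2.5337 + 0.41 × 3.3214 = 3.8955
S = e^3.8955 ≈ 49.18

49 species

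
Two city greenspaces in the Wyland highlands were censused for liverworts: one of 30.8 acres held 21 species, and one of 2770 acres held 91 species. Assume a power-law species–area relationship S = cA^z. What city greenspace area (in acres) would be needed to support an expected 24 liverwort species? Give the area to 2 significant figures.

46 acres

z = ln(91/21) / ln(2770/30.8) = 1.4663 / 4.4991 = 0.3259
c = 21 / 30.8^0.3259 = 21 / 3.056 = 6.872
A = (24/6.872)^(1/0.3259) ⇒ ln A = ln(3.493)/0.3259 = 3.8372
A = e^3.8372 ≈ 46.4 acres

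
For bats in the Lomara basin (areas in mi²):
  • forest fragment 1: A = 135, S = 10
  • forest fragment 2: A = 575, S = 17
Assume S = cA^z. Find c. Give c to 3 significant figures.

z = ln(S₂/S₁) / ln(A₂/A₁) = ln(17/10) / ln(575/135) = 0.5306 / 1.4491 = 0.3662
c = S₁ / A₁^z = 10 / 135^0.3662 = 10 / 6.027 = 1.659

1.66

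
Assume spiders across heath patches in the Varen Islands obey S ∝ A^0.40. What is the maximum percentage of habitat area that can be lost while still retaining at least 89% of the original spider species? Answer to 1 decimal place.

Need (A_new/A_old)^0.4 = 0.89, so A_new/A_old = 0.89^(1/0.4) = 0.89^2.5
ln(A_new/A_old) = ln 0.89 / 0.4 = -0.1165 / 0.4 = -0.2913
A_new/A_old = e^-0.2913 ≈ 0.7473
Fraction that can be lost = 1 − 0.7473 = 0.2527

25.3%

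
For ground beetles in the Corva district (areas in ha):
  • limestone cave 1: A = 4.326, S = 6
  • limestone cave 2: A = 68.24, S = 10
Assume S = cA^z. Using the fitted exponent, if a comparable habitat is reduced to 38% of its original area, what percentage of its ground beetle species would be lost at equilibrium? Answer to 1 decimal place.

16.4%

z = ln(10/6) / ln(68.24/4.326) = 0.5108 / 2.7584 = 0.1852
S_new/S_old = (A_new/A_old)^z = 0.38^0.1852 = exp(0.1852 × -0.9676) = 0.8359
Fraction lost = 1 − 0.8359 = 0.1641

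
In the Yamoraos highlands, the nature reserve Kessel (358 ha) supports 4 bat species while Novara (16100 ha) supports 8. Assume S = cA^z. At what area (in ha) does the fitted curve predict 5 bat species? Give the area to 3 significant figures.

1220 ha

z = ln(8/4) / ln(16100/358) = 0.6931 / 3.8060 = 0.1821
c = 4 / 358^0.1821 = 4 / 2.918 = 1.371
A = (5/1.371)^(1/0.1821) ⇒ ln A = ln(3.648)/0.1821 = 7.1058
A = e^7.1058 ≈ 1219 ha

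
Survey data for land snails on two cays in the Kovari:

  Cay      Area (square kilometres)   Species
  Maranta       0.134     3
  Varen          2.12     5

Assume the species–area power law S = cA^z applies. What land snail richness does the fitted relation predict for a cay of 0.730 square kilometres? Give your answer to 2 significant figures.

z = ln(5/3) / ln(2.12/0.134) = 0.5108 / 2.7613 = 0.1850
c = 3 / 0.134^0.1850 = 3 / 0.6895 = 4.351
S₃ = 4.351 × 0.73^0.1850 = 4.351 × 0.9434 ≈ 4.105

4.1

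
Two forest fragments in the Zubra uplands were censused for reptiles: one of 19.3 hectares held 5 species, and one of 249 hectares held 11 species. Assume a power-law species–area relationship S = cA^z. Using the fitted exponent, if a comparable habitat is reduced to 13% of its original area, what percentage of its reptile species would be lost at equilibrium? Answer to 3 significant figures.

z = ln(11/5) / ln(249/19.3) = 0.7885 / 2.5573 = 0.3083
S_new/S_old = (A_new/A_old)^z = 0.13^0.3083 = exp(0.3083 × -2.0402) = 0.5331
Fraction lost = 1 − 0.5331 = 0.4669

46.7%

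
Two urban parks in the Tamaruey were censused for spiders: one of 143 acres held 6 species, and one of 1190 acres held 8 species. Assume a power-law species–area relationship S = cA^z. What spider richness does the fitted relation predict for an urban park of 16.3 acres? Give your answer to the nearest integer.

4

z = ln(8/6) / ln(1190/143) = 0.2877 / 2.1189 = 0.1358
c = 6 / 143^0.1358 = 6 / 1.962 = 3.059
S₃ = 3.059 × 16.3^0.1358 = 3.059 × 1.461 ≈ 4.468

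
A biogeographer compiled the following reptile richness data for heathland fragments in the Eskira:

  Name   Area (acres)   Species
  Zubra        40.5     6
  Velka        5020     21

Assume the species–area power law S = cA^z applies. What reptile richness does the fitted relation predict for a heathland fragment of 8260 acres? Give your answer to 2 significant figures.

24

z = ln(21/6) / ln(5020/40.5) = 1.2528 / 4.8199 = 0.2599
c = 6 / 40.5^0.2599 = 6 / 2.617 = 2.293
S₃ = 2.293 × 8260^0.2599 = 2.293 × 10.43 ≈ 23.9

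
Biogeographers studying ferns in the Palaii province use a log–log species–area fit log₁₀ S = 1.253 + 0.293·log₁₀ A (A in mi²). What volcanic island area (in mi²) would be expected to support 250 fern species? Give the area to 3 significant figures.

250 = 17.91 × A^0.293  ⇒  A^0.293 = 250/17.91 = 13.96
ln A = ln(13.96) / 0.293 = 2.6363 / 0.293 = 8.9977
A = e^8.9977 ≈ 8084 mi²

8080 mi²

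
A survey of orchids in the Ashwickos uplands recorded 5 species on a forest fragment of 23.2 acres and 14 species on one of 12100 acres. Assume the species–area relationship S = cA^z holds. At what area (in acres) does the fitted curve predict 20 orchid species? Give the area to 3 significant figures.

106000 acres

z = ln(14/5) / ln(12100/23.2) = 1.0296 / 6.2568 = 0.1646
c = 5 / 23.2^0.1646 = 5 / 1.678 = 2.98
A = (20/2.98)^(1/0.1646) ⇒ ln A = ln(6.711)/0.1646 = 11.5684
A = e^11.5684 ≈ 105705 acres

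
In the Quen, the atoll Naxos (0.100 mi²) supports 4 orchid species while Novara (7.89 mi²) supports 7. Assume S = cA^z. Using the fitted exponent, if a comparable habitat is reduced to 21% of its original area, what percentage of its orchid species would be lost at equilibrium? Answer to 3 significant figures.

z = ln(7/4) / ln(7.89/0.1) = 0.5596 / 4.3682 = 0.1281
S_new/S_old = (A_new/A_old)^z = 0.21^0.1281 = exp(0.1281 × -1.5606) = 0.8188
Fraction lost = 1 − 0.8188 = 0.1812

18.1%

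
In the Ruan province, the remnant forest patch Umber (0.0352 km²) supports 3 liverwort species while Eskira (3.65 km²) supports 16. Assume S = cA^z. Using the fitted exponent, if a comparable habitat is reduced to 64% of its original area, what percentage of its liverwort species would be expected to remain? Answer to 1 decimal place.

85.1%

z = ln(16/3) / ln(3.65/0.0352) = 1.6740 / 4.6414 = 0.3607
S_new/S_old = (A_new/A_old)^z = 0.64^0.3607 = exp(0.3607 × -0.4463) = 0.8513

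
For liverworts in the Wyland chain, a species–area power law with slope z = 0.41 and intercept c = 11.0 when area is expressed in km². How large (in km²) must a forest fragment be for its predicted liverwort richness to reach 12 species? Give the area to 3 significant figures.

12 = 11 × A^0.41  ⇒  A^0.41 = 12/11 = 1.091
ln A = ln(1.091) / 0.41 = 0.0870 / 0.41 = 0.2122
A = e^0.2122 ≈ 1.236 km²

1.24 km²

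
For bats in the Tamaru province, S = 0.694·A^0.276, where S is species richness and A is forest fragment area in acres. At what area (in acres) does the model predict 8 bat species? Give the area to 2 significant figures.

7000 acres

8 = 0.694 × A^0.276  ⇒  A^0.276 = 8/0.694 = 11.53
ln A = ln(11.53) / 0.276 = 2.4447 / 0.276 = 8.8577
A = e^8.8577 ≈ 7028 acres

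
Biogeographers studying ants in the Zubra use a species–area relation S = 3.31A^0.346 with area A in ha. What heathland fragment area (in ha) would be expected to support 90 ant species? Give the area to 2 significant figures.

14000 ha

90 = 3.31 × A^0.346  ⇒  A^0.346 = 90/3.31 = 27.19
ln A = ln(27.19) / 0.346 = 3.3029 / 0.346 = 9.5458
A = e^9.5458 ≈ 13986 ha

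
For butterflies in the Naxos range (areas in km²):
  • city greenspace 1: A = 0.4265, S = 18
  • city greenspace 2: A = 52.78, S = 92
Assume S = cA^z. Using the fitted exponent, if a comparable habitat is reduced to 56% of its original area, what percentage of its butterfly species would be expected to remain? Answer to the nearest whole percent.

82%

z = ln(92/18) / ln(52.78/0.4265) = 1.6314 / 4.8183 = 0.3386
S_new/S_old = (A_new/A_old)^z = 0.56^0.3386 = exp(0.3386 × -0.5798) = 0.8217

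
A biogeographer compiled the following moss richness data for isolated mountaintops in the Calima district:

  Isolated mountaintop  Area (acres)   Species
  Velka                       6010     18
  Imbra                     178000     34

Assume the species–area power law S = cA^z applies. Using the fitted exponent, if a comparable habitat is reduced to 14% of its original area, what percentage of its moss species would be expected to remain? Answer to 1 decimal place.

z = ln(34/18) / ln(178000/6010) = 0.6360 / 3.3884 = 0.1877
S_new/S_old = (A_new/A_old)^z = 0.14^0.1877 = exp(0.1877 × -1.9661) = 0.6914

69.1%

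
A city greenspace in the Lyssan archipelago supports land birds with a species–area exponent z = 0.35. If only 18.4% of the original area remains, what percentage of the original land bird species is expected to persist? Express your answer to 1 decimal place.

S_new/S_old = (A_new/A_old)^z = 0.184^0.35
= exp(0.35 × ln 0.184) = exp(0.35 × -1.6928) = exp(-0.5925) ≈ 0.553

55.3%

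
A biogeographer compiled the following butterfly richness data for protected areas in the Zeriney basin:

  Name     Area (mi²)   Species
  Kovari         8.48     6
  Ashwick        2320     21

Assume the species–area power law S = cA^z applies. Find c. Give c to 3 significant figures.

3.72

z = ln(S₂/S₁) / ln(A₂/A₁) = ln(21/6) / ln(2320/8.48) = 1.2528 / 5.6116 = 0.2232
c = S₁ / A₁^z = 6 / 8.48^0.2232 = 6 / 1.612 = 3.723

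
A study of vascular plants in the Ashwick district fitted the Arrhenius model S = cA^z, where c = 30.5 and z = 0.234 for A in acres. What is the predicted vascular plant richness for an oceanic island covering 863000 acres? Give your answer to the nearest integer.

S = 30.5 × 863000^0.234 = 30.5 × 24.49 ≈ 747

747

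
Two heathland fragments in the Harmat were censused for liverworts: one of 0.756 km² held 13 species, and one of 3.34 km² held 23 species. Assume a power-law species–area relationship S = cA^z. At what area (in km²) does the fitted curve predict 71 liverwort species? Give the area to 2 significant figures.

z = ln(23/13) / ln(3.34/0.756) = 0.5705 / 1.4857 = 0.3840
c = 13 / 0.756^0.3840 = 13 / 0.8982 = 14.47
A = (71/14.47)^(1/0.3840) ⇒ ln A = ln(4.905)/0.3840 = 4.1411
A = e^4.1411 ≈ 62.87 km²

63 km²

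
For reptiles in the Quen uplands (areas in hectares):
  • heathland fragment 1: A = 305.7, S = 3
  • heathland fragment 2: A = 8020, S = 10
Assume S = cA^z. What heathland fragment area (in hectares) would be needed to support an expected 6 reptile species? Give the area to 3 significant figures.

z = ln(10/3) / ln(8020/305.7) = 1.2040 / 3.2671 = 0.3685
c = 3 / 305.7^0.3685 = 3 / 8.239 = 0.3641
A = (6/0.3641)^(1/0.3685) ⇒ ln A = ln(16.48)/0.3685 = 7.6035
A = e^7.6035 ≈ 2005 hectares

2010 hectares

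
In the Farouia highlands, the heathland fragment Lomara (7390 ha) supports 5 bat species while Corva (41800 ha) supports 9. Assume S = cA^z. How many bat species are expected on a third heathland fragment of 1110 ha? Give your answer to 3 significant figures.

2.63

z = ln(9/5) / ln(41800/7390) = 0.5878 / 1.7328 = 0.3392
c = 5 / 7390^0.3392 = 5 / 20.53 = 0.2436
S₃ = 0.2436 × 1110^0.3392 = 0.2436 × 10.79 ≈ 2.628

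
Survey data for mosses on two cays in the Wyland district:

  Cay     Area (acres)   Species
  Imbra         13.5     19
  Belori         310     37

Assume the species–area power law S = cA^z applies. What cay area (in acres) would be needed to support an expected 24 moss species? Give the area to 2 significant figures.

z = ln(37/19) / ln(310/13.5) = 0.6665 / 3.1339 = 0.2127
c = 19 / 13.5^0.2127 = 19 / 1.739 = 10.92
A = (24/10.92)^(1/0.2127) ⇒ ln A = ln(2.197)/0.2127 = 3.7012
A = e^3.7012 ≈ 40.5 acres

40 acres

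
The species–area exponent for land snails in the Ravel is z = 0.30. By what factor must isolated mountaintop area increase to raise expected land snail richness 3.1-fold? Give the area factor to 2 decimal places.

43.44

(A₂/A₁)^0.3 = 3.1, so A₂/A₁ = 3.1^(1/0.3) = 3.1^3.333
ln(A₂/A₁) = ln 3.1 / 0.3 = 1.1314 / 0.3 = 3.7713
A₂/A₁ = e^3.7713 ≈ 43.44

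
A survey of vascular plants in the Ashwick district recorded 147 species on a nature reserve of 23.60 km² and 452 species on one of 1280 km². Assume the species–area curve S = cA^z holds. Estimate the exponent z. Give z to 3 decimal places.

0.281

Taking logs: ln S = ln c + z ln A, so z = (ln S₂ − ln S₁)/(ln A₂ − ln A₁).
z = ln(452/147) / ln(1280/23.6) = ln(3.075) / ln(54.24) = 1.1232 / 3.9934 = 0.2813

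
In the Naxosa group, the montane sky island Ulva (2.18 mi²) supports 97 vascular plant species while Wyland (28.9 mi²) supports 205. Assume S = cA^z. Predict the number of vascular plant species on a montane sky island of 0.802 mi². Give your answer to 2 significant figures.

z = ln(205/97) / ln(28.9/2.18) = 0.7483 / 2.5845 = 0.2895
c = 97 / 2.18^0.2895 = 97 / 1.253 = 77.41
S₃ = 77.41 × 0.802^0.2895 = 77.41 × 0.9381 ≈ 72.62

73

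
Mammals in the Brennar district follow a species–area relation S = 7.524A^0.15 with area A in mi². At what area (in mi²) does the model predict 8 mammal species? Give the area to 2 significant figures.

8 = 7.524 × A^0.15  ⇒  A^0.15 = 8/7.524 = 1.063
ln A = ln(1.063) / 0.15 = 0.0613 / 0.15 = 0.4090
A = e^0.4090 ≈ 1.505 mi²

1.5 mi²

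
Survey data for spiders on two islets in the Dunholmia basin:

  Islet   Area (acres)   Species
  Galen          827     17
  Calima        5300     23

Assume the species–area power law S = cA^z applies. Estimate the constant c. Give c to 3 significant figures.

z = ln(S₂/S₁) / ln(A₂/A₁) = ln(23/17) / ln(5300/827) = 0.3023 / 1.8577 = 0.1627
c = S₁ / A₁^z = 17 / 827^0.1627 = 17 / 2.984 = 5.698

5.70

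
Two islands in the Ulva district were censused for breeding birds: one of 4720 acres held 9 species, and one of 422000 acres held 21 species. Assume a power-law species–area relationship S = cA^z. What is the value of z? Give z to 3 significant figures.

Taking logs: ln S = ln c + z ln A, so z = (ln S₂ − ln S₁)/(ln A₂ − ln A₁).
z = ln(21/9) / ln(422000/4720) = ln(2.333) / ln(89.41) = 0.8473 / 4.4932 = 0.1886

0.189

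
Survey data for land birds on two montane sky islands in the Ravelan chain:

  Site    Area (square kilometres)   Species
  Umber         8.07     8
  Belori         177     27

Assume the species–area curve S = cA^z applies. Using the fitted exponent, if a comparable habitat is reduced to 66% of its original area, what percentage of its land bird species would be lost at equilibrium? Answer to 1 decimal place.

z = ln(27/8) / ln(177/8.07) = 1.2164 / 3.0880 = 0.3939
S_new/S_old = (A_new/A_old)^z = 0.66^0.3939 = exp(0.3939 × -0.4155) = 0.849
Fraction lost = 1 − 0.849 = 0.151

15.1%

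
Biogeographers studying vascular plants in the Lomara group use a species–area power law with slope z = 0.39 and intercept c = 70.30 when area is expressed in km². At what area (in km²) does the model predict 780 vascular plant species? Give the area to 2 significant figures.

480 km²

780 = 70.3 × A^0.39  ⇒  A^0.39 = 780/70.3 = 11.1
ln A = ln(11.1) / 0.39 = 2.4065 / 0.39 = 6.1706
A = e^6.1706 ≈ 478.5 km²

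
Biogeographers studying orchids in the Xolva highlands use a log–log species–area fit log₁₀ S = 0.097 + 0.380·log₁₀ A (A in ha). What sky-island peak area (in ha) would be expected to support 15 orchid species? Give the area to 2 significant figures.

15 = 1.25 × A^0.38  ⇒  A^0.38 = 15/1.25 = 12
ln A = ln(12) / 0.38 = 2.4847 / 0.38 = 6.5387
A = e^6.5387 ≈ 691.4 ha

690 ha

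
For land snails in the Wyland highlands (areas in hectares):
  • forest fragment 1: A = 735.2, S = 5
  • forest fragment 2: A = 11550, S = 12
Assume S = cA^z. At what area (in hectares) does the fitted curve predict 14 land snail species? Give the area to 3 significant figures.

z = ln(12/5) / ln(11550/735.2) = 0.8755 / 2.7543 = 0.3179
c = 5 / 735.2^0.3179 = 5 / 8.149 = 0.6136
A = (14/0.6136)^(1/0.3179) ⇒ ln A = ln(22.82)/0.3179 = 9.8394
A = e^9.8394 ≈ 18759 hectares

18800 hectares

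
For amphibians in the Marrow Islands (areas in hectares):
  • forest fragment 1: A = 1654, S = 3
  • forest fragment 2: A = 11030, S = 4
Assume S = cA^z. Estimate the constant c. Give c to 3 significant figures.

z = ln(S₂/S₁) / ln(A₂/A₁) = ln(4/3) / ln(11030/1654) = 0.2877 / 1.8974 = 0.1516
c = S₁ / A₁^z = 3 / 1654^0.1516 = 3 / 3.076 = 0.9753

0.975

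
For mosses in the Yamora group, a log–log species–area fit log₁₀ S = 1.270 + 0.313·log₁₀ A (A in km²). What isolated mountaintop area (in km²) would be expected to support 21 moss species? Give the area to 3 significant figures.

21 = 18.62 × A^0.313  ⇒  A^0.313 = 21/18.62 = 1.128
ln A = ln(1.128) / 0.313 = 0.1202 / 0.313 = 0.3842
A = e^0.3842 ≈ 1.468 km²

1.47 km²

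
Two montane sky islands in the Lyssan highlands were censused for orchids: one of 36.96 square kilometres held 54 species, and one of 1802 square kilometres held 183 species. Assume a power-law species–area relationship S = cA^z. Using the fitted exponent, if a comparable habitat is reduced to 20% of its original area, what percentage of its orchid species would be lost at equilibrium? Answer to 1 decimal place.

z = ln(183/54) / ln(1802/36.96) = 1.2205 / 3.8868 = 0.3140
S_new/S_old = (A_new/A_old)^z = 0.2^0.3140 = exp(0.3140 × -1.6094) = 0.6033
Fraction lost = 1 − 0.6033 = 0.3967

39.7%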